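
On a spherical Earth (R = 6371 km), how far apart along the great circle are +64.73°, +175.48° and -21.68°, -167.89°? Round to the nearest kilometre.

9714 km

Δλ = -167.89 − 175.48 = -343.37°; wrapped into (−180°, 180°]: 16.63°.
Δφ = -21.68 − 64.73 = -86.41°.
a = sin²(Δφ/2) + cos φ₁ · cos φ₂ · sin²(Δλ/2) = 0.476988.
c = 2·atan2(√a, √(1−a)) = 1.52476 rad → d = 6371·c ≈ 9714.22 km.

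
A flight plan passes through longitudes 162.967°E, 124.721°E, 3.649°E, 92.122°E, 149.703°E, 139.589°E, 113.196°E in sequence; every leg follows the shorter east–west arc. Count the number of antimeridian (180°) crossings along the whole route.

Leg 1: +162.967° → +124.721°, shortest Δλ = -38.246° (west) — does not cross 180°.
Leg 2: +124.721° → +3.649°, shortest Δλ = -121.072° (west) — does not cross 180°.
Leg 3: +3.649° → +92.122°, shortest Δλ = 88.473° (east) — does not cross 180°.
Leg 4: +92.122° → +149.703°, shortest Δλ = 57.581° (east) — does not cross 180°.
Leg 5: +149.703° → +139.589°, shortest Δλ = -10.114° (west) — does not cross 180°.
Leg 6: +139.589° → +113.196°, shortest Δλ = -26.393° (west) — does not cross 180°.
Total crossings: 0.

0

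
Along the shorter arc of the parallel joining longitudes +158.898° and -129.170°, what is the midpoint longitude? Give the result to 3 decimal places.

-165.136°

Signed shortest Δλ from +158.898° to -129.170° is +71.932°.
Midpoint longitude = +158.898° + (+71.932°)/2 = +158.898° + 35.966° = +194.864°.
Normalise into (−180°, 180°]: -165.136°.
(The naïve average (+158.898 + -129.170)/2 = 14.864° is on the wrong side of the globe.)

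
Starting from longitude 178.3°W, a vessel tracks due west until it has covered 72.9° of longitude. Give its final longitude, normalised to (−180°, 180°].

Start at -178.3°; shift −72.9° → -251.2°.
-251.2° lies outside (−180°, 180°]; add 360° → +108.8°.

108.8°E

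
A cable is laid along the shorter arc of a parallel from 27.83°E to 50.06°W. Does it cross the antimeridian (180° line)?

No

Signed shortest Δλ = ((-50.06 − 27.83 + 180) mod 360) − 180 = -77.89°.
Going west by 77.89° from +27.83° reaches -50.06° without touching 180°.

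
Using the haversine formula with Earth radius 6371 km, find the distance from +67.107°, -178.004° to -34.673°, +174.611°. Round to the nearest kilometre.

11335 km

Δλ = 174.611 − -178.004 = 352.615°; wrapped into (−180°, 180°]: -7.385°.
Δφ = -34.673 − 67.107 = -101.780°.
a = sin²(Δφ/2) + cos φ₁ · cos φ₂ · sin²(Δλ/2) = 0.603404.
c = 2·atan2(√a, √(1−a)) = 1.77911 rad → d = 6371·c ≈ 11334.70 km.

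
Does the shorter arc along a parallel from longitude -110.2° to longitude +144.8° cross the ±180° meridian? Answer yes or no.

Naïve |144.8 − -110.2| = 255.0° > 180°, so the shorter arc goes the other way round — across 180°.
Signed shortest Δλ = ((144.8 − -110.2 + 180) mod 360) − 180 = -105.0°.
Going west by 105.0° from -110.2° passes through 180° before reaching +144.8°.

Yes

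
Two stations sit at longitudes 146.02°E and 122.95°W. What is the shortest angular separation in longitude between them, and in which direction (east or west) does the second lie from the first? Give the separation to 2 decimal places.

91.03° east

Raw difference: -122.95 − 146.02 = -268.97°.
Normalise into (−180°, 180°]: -268.97° + 360° = 91.03°.
Positive ⇒ the second point lies to the east; separation 91.03°.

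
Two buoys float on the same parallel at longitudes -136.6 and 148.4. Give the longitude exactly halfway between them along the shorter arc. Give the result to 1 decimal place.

Signed shortest Δλ from -136.6° to +148.4° is -75.0°.
Midpoint longitude = -136.6° + (-75.0°)/2 = -136.6° − 37.5° = -174.1°.
(The naïve average (-136.6 + +148.4)/2 = 5.9° is on the wrong side of the globe.)

-174.1°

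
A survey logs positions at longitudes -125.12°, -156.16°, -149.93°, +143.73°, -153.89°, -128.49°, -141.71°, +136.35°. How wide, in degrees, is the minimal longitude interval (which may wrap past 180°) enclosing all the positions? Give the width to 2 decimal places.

Sort the longitudes: -156.16°, -153.89°, -149.93°, -141.71°, -128.49°, -125.12°, +136.35°, +143.73°.
Eastward gaps between consecutive values (wrapping around): 2.27°, 3.96°, 8.22°, 13.22°, 3.37°, 261.47°, 7.38°, 60.11°.
Largest gap = 261.47° ⇒ minimal covering band is its complement: 360° − 261.47° = 98.53°.
Band runs from +136.35° eastward to -125.12°, crossing the antimeridian.

98.53°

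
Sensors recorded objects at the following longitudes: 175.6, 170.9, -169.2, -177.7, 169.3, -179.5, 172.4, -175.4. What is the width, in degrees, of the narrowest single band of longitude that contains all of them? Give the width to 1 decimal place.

21.5°

Sort the longitudes: -179.5°, -177.7°, -175.4°, -169.2°, +169.3°, +170.9°, +172.4°, +175.6°.
Eastward gaps between consecutive values (wrapping around): 1.8°, 2.3°, 6.2°, 338.5°, 1.6°, 1.5°, 3.2°, 4.9°.
Largest gap = 338.5° ⇒ minimal covering band is its complement: 360° − 338.5° = 21.5°.
Band runs from +169.3° eastward to -169.2°, crossing the antimeridian.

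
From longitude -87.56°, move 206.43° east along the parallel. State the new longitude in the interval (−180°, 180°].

+118.87°

Start at -87.56°; shift +206.43° → +118.87°.
+118.87° already lies in (−180°, 180°].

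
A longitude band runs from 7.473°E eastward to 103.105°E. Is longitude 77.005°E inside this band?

Yes

Band width going east from +7.473° to +103.105°: ((103.105 − 7.473) mod 360) = 95.632°.
Offset of +77.005° east of the west edge: ((77.005 − 7.473) mod 360) = 69.532°.
69.532° ≤ 95.632° ⇒ inside.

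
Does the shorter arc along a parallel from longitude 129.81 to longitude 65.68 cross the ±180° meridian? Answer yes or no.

Signed shortest Δλ = ((65.68 − 129.81 + 180) mod 360) − 180 = -64.13°.
Going west by 64.13° from +129.81° reaches +65.68° without touching 180°.

No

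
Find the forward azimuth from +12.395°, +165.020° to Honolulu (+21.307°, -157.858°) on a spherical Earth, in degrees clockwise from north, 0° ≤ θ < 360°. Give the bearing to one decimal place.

70.8°

Δλ = -157.858 − 165.020 = -322.878°; wrapped into (−180°, 180°]: 37.122°.
θ = atan2( sin Δλ · cos φ₂ , cos φ₁ · sin φ₂ − sin φ₁ · cos φ₂ · cos Δλ )
  = atan2(0.56226, 0.19544) = 70.833° → normalised to [0°, 360°): 70.833°.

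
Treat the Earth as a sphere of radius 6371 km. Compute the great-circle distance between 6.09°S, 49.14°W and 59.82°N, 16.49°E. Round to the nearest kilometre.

9276 km

Δλ = 16.49 − -49.14 = 65.63°.
Δφ = 59.82 − -6.09 = 65.91°.
a = sin²(Δφ/2) + cos φ₁ · cos φ₂ · sin²(Δλ/2) = 0.442723.
c = 2·atan2(√a, √(1−a)) = 1.45599 rad → d = 6371·c ≈ 9276.11 km.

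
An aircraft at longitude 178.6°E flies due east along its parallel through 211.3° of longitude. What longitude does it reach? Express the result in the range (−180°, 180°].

29.9°E

Start at +178.6°; shift +211.3° → +389.9°.
+389.9° lies outside (−180°, 180°]; subtract 360° → +29.9°.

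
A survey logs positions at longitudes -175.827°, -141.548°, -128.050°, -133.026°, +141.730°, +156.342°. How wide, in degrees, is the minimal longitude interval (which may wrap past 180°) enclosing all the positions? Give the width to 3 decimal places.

Sort the longitudes: -175.827°, -141.548°, -133.026°, -128.050°, +141.730°, +156.342°.
Eastward gaps between consecutive values (wrapping around): 34.279°, 8.522°, 4.976°, 269.780°, 14.612°, 27.831°.
Largest gap = 269.780° ⇒ minimal covering band is its complement: 360° − 269.780° = 90.220°.
Band runs from +141.730° eastward to -128.050°, crossing the antimeridian.

90.220°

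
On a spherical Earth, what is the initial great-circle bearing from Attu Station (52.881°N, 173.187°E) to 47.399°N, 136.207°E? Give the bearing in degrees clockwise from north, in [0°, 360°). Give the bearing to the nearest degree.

272°

Δλ = 136.207 − 173.187 = -36.980°.
θ = atan2( sin Δλ · cos φ₂ , cos φ₁ · sin φ₂ − sin φ₁ · cos φ₂ · cos Δλ )
  = atan2(-0.40717, 0.01304) = -88.166° → normalised to [0°, 360°): 271.834°.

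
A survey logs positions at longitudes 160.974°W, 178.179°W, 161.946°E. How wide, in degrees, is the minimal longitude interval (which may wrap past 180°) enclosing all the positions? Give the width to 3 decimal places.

Sort the longitudes: -178.179°, -160.974°, +161.946°.
Eastward gaps between consecutive values (wrapping around): 17.205°, 322.920°, 19.875°.
Largest gap = 322.920° ⇒ minimal covering band is its complement: 360° − 322.920° = 37.080°.
Band runs from +161.946° eastward to -160.974°, crossing the antimeridian.

37.080°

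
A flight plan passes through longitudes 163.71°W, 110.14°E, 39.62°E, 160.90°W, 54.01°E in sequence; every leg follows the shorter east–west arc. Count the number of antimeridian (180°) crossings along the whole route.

3

Leg 1: -163.71° → +110.14°, shortest Δλ = -86.15° (west) — crosses 180°.
Leg 2: +110.14° → +39.62°, shortest Δλ = -70.52° (west) — does not cross 180°.
Leg 3: +39.62° → -160.90°, shortest Δλ = 159.48° (east) — crosses 180°.
Leg 4: -160.90° → +54.01°, shortest Δλ = -145.09° (west) — crosses 180°.
Total crossings: 3.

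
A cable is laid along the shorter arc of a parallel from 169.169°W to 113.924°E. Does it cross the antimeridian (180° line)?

Naïve |113.924 − -169.169| = 283.093° > 180°, so the shorter arc goes the other way round — across 180°.
Signed shortest Δλ = ((113.924 − -169.169 + 180) mod 360) − 180 = -76.907°.
Going west by 76.907° from -169.169° passes through 180° before reaching +113.924°.

Yes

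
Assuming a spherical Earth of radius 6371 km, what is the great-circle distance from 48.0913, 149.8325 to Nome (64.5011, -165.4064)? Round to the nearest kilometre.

Δλ = -165.4064 − 149.8325 = -315.2389°; wrapped into (−180°, 180°]: 44.7611°.
Δφ = 64.5011 − 48.0913 = 16.4098°.
a = sin²(Δφ/2) + cos φ₁ · cos φ₂ · sin²(Δλ/2) = 0.062054.
c = 2·atan2(√a, √(1−a)) = 0.50352 rad → d = 6371·c ≈ 3207.90 km.

3208 km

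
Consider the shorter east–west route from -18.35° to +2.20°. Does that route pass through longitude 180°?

No

Signed shortest Δλ = ((2.20 − -18.35 + 180) mod 360) − 180 = 20.55°.
Going east by 20.55° from -18.35° reaches +2.20° without touching 180°.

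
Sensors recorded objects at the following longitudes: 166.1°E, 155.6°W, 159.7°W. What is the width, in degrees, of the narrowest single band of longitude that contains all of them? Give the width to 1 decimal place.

38.3°

Sort the longitudes: -159.7°, -155.6°, +166.1°.
Eastward gaps between consecutive values (wrapping around): 4.1°, 321.7°, 34.2°.
Largest gap = 321.7° ⇒ minimal covering band is its complement: 360° − 321.7° = 38.3°.
Band runs from +166.1° eastward to -155.6°, crossing the antimeridian.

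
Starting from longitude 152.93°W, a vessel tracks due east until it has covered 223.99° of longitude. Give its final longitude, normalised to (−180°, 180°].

Start at -152.93°; shift +223.99° → +71.06°.
+71.06° already lies in (−180°, 180°].

71.06°E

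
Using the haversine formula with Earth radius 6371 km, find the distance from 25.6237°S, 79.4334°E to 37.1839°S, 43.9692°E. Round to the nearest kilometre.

3577 km

Δλ = 43.9692 − 79.4334 = -35.4642°.
Δφ = -37.1839 − -25.6237 = -11.5602°.
a = sin²(Δφ/2) + cos φ₁ · cos φ₂ · sin²(Δλ/2) = 0.076777.
c = 2·atan2(√a, √(1−a)) = 0.56152 rad → d = 6371·c ≈ 3577.46 km.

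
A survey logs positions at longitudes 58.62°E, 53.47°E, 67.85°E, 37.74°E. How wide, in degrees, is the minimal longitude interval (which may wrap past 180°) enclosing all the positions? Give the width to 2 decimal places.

Sort the longitudes: +37.74°, +53.47°, +58.62°, +67.85°.
Eastward gaps between consecutive values (wrapping around): 15.73°, 5.15°, 9.23°, 329.89°.
Largest gap = 329.89° ⇒ minimal covering band is its complement: 360° − 329.89° = 30.11°.
Band runs from +37.74° eastward to +67.85°.

30.11°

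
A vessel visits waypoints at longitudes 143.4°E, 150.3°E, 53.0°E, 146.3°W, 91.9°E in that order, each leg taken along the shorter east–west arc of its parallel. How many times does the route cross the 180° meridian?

Leg 1: +143.4° → +150.3°, shortest Δλ = 6.9° (east) — does not cross 180°.
Leg 2: +150.3° → +53.0°, shortest Δλ = -97.3° (west) — does not cross 180°.
Leg 3: +53.0° → -146.3°, shortest Δλ = 160.7° (east) — crosses 180°.
Leg 4: -146.3° → +91.9°, shortest Δλ = -121.8° (west) — crosses 180°.
Total crossings: 2.

2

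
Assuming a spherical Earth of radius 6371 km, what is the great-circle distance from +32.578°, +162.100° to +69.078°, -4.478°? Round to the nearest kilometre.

8658 km

Δλ = -4.478 − 162.100 = -166.578°.
Δφ = 69.078 − 32.578 = 36.500°.
a = sin²(Δφ/2) + cos φ₁ · cos φ₂ · sin²(Δλ/2) = 0.394873.
c = 2·atan2(√a, √(1−a)) = 1.35896 rad → d = 6371·c ≈ 8657.94 km.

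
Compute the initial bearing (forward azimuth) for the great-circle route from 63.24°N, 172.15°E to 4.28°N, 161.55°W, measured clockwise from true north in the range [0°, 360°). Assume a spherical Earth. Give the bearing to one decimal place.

150.0°

Δλ = -161.55 − 172.15 = -333.70°; wrapped into (−180°, 180°]: 26.30°.
θ = atan2( sin Δλ · cos φ₂ , cos φ₁ · sin φ₂ − sin φ₁ · cos φ₂ · cos Δλ )
  = atan2(0.44184, -0.76464) = 149.979° → normalised to [0°, 360°): 149.979°.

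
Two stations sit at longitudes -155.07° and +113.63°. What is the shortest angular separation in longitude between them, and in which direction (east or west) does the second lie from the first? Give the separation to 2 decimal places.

Raw difference: 113.63 − -155.07 = 268.7°.
Normalise into (−180°, 180°]: 268.7° − 360° = -91.3°.
Negative ⇒ the second point lies to the west; separation 91.30°.

91.30° west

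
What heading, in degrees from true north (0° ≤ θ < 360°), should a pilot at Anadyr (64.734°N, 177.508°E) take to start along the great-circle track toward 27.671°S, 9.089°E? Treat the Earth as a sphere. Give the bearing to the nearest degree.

Δλ = 9.089 − 177.508 = -168.419°.
θ = atan2( sin Δλ · cos φ₂ , cos φ₁ · sin φ₂ − sin φ₁ · cos φ₂ · cos Δλ )
  = atan2(-0.17779, 0.58639) = -16.867° → normalised to [0°, 360°): 343.133°.

343°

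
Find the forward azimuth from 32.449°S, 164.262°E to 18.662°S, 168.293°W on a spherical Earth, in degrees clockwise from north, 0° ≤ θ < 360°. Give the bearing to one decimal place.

Δλ = -168.293 − 164.262 = -332.555°; wrapped into (−180°, 180°]: 27.445°.
θ = atan2( sin Δλ · cos φ₂ , cos φ₁ · sin φ₂ − sin φ₁ · cos φ₂ · cos Δλ )
  = atan2(0.43666, 0.18110) = 67.474° → normalised to [0°, 360°): 67.474°.

67.5°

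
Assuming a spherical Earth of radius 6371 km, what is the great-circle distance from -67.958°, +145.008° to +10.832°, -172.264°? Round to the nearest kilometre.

9391 km

Δλ = -172.264 − 145.008 = -317.272°; wrapped into (−180°, 180°]: 42.728°.
Δφ = 10.832 − -67.958 = 78.790°.
a = sin²(Δφ/2) + cos φ₁ · cos φ₂ · sin²(Δλ/2) = 0.451713.
c = 2·atan2(√a, √(1−a)) = 1.47407 rad → d = 6371·c ≈ 9391.32 km.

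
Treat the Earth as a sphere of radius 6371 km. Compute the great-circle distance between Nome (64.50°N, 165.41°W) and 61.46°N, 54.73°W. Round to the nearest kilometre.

4884 km

Δλ = -54.73 − -165.41 = 110.68°.
Δφ = 61.46 − 64.50 = -3.04°.
a = sin²(Δφ/2) + cos φ₁ · cos φ₂ · sin²(Δλ/2) = 0.139866.
c = 2·atan2(√a, √(1−a)) = 0.76661 rad → d = 6371·c ≈ 4884.05 km.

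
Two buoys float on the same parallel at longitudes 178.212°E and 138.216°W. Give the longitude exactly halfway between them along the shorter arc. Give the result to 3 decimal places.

Signed shortest Δλ from +178.212° to -138.216° is +43.572°.
Midpoint longitude = +178.212° + (+43.572°)/2 = +178.212° + 21.786° = +199.998°.
Normalise into (−180°, 180°]: -160.002°.
(The naïve average (+178.212 + -138.216)/2 = 19.998° is on the wrong side of the globe.)

160.002°W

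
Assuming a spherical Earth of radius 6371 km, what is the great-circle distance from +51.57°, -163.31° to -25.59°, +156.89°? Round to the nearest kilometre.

9418 km

Δλ = 156.89 − -163.31 = 320.20°; wrapped into (−180°, 180°]: -39.80°.
Δφ = -25.59 − 51.57 = -77.16°.
a = sin²(Δφ/2) + cos φ₁ · cos φ₂ · sin²(Δλ/2) = 0.453834.
c = 2·atan2(√a, √(1−a)) = 1.47833 rad → d = 6371·c ≈ 9418.46 km.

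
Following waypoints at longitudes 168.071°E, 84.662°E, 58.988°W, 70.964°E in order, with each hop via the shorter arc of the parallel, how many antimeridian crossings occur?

Leg 1: +168.071° → +84.662°, shortest Δλ = -83.409° (west) — does not cross 180°.
Leg 2: +84.662° → -58.988°, shortest Δλ = -143.65° (west) — does not cross 180°.
Leg 3: -58.988° → +70.964°, shortest Δλ = 129.952° (east) — does not cross 180°.
Total crossings: 0.

0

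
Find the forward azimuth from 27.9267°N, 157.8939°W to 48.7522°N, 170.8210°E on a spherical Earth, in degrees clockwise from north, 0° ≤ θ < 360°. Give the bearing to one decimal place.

Δλ = 170.8210 − -157.8939 = 328.7149°; wrapped into (−180°, 180°]: -31.2851°.
θ = atan2( sin Δλ · cos φ₂ , cos φ₁ · sin φ₂ − sin φ₁ · cos φ₂ · cos Δλ )
  = atan2(-0.34238, 0.40042) = -40.532° → normalised to [0°, 360°): 319.468°.

319.5°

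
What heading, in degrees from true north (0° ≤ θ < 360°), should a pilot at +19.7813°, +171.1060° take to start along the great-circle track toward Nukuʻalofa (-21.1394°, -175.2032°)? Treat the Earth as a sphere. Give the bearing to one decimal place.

Δλ = -175.2032 − 171.1060 = -346.3092°; wrapped into (−180°, 180°]: 13.6908°.
θ = atan2( sin Δλ · cos φ₂ , cos φ₁ · sin φ₂ − sin φ₁ · cos φ₂ · cos Δλ )
  = atan2(0.22075, -0.64605) = 161.135° → normalised to [0°, 360°): 161.135°.

161.1°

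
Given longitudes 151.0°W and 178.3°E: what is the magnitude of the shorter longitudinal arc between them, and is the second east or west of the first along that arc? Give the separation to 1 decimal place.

Raw difference: 178.3 − -151.0 = 329.3°.
Normalise into (−180°, 180°]: 329.3° − 360° = -30.7°.
Negative ⇒ the second point lies to the west; separation 30.7°.

30.7° west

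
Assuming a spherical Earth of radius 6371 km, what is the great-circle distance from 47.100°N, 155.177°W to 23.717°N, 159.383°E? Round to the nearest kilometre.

4776 km

Δλ = 159.383 − -155.177 = 314.560°; wrapped into (−180°, 180°]: -45.440°.
Δφ = 23.717 − 47.100 = -23.383°.
a = sin²(Δφ/2) + cos φ₁ · cos φ₂ · sin²(Δλ/2) = 0.134032.
c = 2·atan2(√a, √(1−a)) = 0.74964 rad → d = 6371·c ≈ 4775.94 km.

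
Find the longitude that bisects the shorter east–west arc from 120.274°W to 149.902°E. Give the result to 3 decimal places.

Signed shortest Δλ from -120.274° to +149.902° is -89.824°.
Midpoint longitude = -120.274° + (-89.824°)/2 = -120.274° − 44.912° = -165.186°.
(The naïve average (-120.274 + +149.902)/2 = 14.814° is on the wrong side of the globe.)

165.186°W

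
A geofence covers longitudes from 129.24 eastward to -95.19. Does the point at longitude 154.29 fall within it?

Band width going east from +129.24° to -95.19°: ((-95.19 − 129.24) mod 360) = 135.57°.
Offset of +154.29° east of the west edge: ((154.29 − 129.24) mod 360) = 25.05°.
25.05° ≤ 135.57° ⇒ inside.

Yes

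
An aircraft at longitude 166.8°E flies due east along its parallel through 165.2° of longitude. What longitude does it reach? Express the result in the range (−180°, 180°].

Start at +166.8°; shift +165.2° → +332.0°.
+332.0° lies outside (−180°, 180°]; subtract 360° → -28.0°.

28.0°W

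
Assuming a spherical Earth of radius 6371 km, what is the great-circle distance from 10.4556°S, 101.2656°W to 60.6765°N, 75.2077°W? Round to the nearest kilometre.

8236 km

Δλ = -75.2077 − -101.2656 = 26.0579°.
Δφ = 60.6765 − -10.4556 = 71.1321°.
a = sin²(Δφ/2) + cos φ₁ · cos φ₂ · sin²(Δλ/2) = 0.362784.
c = 2·atan2(√a, √(1−a)) = 1.29280 rad → d = 6371·c ≈ 8236.41 km.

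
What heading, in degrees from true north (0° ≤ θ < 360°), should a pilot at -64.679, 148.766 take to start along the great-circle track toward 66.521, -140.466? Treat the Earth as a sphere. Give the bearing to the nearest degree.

36°

Δλ = -140.466 − 148.766 = -289.232°; wrapped into (−180°, 180°]: 70.768°.
θ = atan2( sin Δλ · cos φ₂ , cos φ₁ · sin φ₂ − sin φ₁ · cos φ₂ · cos Δλ )
  = atan2(0.37618, 0.51091) = 36.364° → normalised to [0°, 360°): 36.364°.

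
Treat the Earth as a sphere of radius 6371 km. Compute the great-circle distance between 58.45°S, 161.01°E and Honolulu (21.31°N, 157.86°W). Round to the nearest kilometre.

Δλ = -157.86 − 161.01 = -318.87°; wrapped into (−180°, 180°]: 41.13°.
Δφ = 21.31 − -58.45 = 79.76°.
a = sin²(Δφ/2) + cos φ₁ · cos φ₂ · sin²(Δλ/2) = 0.471263.
c = 2·atan2(√a, √(1−a)) = 1.51329 rad → d = 6371·c ≈ 9641.17 km.

9641 km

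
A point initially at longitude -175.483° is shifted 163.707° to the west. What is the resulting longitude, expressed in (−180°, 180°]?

Start at -175.483°; shift −163.707° → -339.190°.
-339.190° lies outside (−180°, 180°]; add 360° → +20.810°.

+20.810°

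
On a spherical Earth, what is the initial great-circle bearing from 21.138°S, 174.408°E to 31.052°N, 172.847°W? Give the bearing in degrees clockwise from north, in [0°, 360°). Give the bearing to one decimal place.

13.6°

Δλ = -172.847 − 174.408 = -347.255°; wrapped into (−180°, 180°]: 12.745°.
θ = atan2( sin Δλ · cos φ₂ , cos φ₁ · sin φ₂ − sin φ₁ · cos φ₂ · cos Δλ )
  = atan2(0.18900, 0.78244) = 13.580° → normalised to [0°, 360°): 13.580°.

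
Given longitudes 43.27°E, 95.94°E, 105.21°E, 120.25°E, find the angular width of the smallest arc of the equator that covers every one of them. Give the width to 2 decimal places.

Sort the longitudes: +43.27°, +95.94°, +105.21°, +120.25°.
Eastward gaps between consecutive values (wrapping around): 52.67°, 9.27°, 15.04°, 283.02°.
Largest gap = 283.02° ⇒ minimal covering band is its complement: 360° − 283.02° = 76.98°.
Band runs from +43.27° eastward to +120.25°.

76.98°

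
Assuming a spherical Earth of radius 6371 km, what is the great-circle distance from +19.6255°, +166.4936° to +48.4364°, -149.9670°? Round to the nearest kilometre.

5029 km

Δλ = -149.9670 − 166.4936 = -316.4606°; wrapped into (−180°, 180°]: 43.5394°.
Δφ = 48.4364 − 19.6255 = 28.8109°.
a = sin²(Δφ/2) + cos φ₁ · cos φ₂ · sin²(Δλ/2) = 0.147849.
c = 2·atan2(√a, √(1−a)) = 0.78936 rad → d = 6371·c ≈ 5028.99 km.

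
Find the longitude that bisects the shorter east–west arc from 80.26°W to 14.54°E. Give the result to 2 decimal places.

Signed shortest Δλ from -80.26° to +14.54° is +94.80°.
Midpoint longitude = -80.26° + (+94.80°)/2 = -80.26° + 47.40° = -32.86°.

32.86°W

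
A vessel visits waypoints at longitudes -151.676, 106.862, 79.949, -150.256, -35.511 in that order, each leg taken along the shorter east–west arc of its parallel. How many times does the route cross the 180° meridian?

Leg 1: -151.676° → +106.862°, shortest Δλ = -101.462° (west) — crosses 180°.
Leg 2: +106.862° → +79.949°, shortest Δλ = -26.913° (west) — does not cross 180°.
Leg 3: +79.949° → -150.256°, shortest Δλ = 129.795° (east) — crosses 180°.
Leg 4: -150.256° → -35.511°, shortest Δλ = 114.745° (east) — does not cross 180°.
Total crossings: 2.

2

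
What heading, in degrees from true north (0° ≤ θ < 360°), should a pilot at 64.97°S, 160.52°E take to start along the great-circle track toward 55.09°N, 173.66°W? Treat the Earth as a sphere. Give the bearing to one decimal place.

17.0°

Δλ = -173.66 − 160.52 = -334.18°; wrapped into (−180°, 180°]: 25.82°.
θ = atan2( sin Δλ · cos φ₂ , cos φ₁ · sin φ₂ − sin φ₁ · cos φ₂ · cos Δλ )
  = atan2(0.24926, 0.81373) = 17.031° → normalised to [0°, 360°): 17.031°.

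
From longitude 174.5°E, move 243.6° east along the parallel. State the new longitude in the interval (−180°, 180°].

58.1°E

Start at +174.5°; shift +243.6° → +418.1°.
+418.1° lies outside (−180°, 180°]; subtract 360° → +58.1°.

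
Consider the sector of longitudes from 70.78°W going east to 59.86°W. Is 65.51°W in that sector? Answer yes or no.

Yes

Band width going east from -70.78° to -59.86°: ((-59.86 − -70.78) mod 360) = 10.92°.
Offset of -65.51° east of the west edge: ((-65.51 − -70.78) mod 360) = 5.27°.
5.27° ≤ 10.92° ⇒ inside.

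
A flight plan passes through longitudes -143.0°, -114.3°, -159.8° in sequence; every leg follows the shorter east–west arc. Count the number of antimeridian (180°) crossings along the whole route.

Leg 1: -143.0° → -114.3°, shortest Δλ = 28.7° (east) — does not cross 180°.
Leg 2: -114.3° → -159.8°, shortest Δλ = -45.5° (west) — does not cross 180°.
Total crossings: 0.

0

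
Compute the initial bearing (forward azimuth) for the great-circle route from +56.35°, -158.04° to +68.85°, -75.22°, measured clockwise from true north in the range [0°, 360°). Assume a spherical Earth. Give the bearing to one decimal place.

36.8°

Δλ = -75.22 − -158.04 = 82.82°.
θ = atan2( sin Δλ · cos φ₂ , cos φ₁ · sin φ₂ − sin φ₁ · cos φ₂ · cos Δλ )
  = atan2(0.35798, 0.47925) = 36.758° → normalised to [0°, 360°): 36.758°.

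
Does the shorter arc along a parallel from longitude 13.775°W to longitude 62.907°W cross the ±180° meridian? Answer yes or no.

Signed shortest Δλ = ((-62.907 − -13.775 + 180) mod 360) − 180 = -49.132°.
Going west by 49.132° from -13.775° reaches -62.907° without touching 180°.

No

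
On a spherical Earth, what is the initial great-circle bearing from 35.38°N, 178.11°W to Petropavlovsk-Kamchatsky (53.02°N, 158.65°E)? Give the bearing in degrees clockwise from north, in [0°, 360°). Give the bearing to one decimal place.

Δλ = 158.65 − -178.11 = 336.76°; wrapped into (−180°, 180°]: -23.24°.
θ = atan2( sin Δλ · cos φ₂ , cos φ₁ · sin φ₂ − sin φ₁ · cos φ₂ · cos Δλ )
  = atan2(-0.23736, 0.33130) = -35.620° → normalised to [0°, 360°): 324.380°.

324.4°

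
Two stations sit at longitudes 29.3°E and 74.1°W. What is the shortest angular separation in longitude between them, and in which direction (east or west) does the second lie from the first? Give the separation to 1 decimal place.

103.4° west

Raw difference: -74.1 − 29.3 = -103.4°.
Normalise into (−180°, 180°]: -103.4° stays -103.4°.
Negative ⇒ the second point lies to the west; separation 103.4°.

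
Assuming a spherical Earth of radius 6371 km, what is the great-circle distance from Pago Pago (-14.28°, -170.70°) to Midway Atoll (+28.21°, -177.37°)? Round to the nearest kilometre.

Δλ = -177.37 − -170.70 = -6.67°.
Δφ = 28.21 − -14.28 = 42.49°.
a = sin²(Δφ/2) + cos φ₁ · cos φ₂ · sin²(Δλ/2) = 0.134192.
c = 2·atan2(√a, √(1−a)) = 0.75011 rad → d = 6371·c ≈ 4778.94 km.

4779 km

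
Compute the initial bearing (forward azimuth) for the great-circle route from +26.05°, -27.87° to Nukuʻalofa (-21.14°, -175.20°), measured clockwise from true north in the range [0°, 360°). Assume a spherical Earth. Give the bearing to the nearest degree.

272°

Δλ = -175.20 − -27.87 = -147.33°.
θ = atan2( sin Δλ · cos φ₂ , cos φ₁ · sin φ₂ − sin φ₁ · cos φ₂ · cos Δλ )
  = atan2(-0.50347, 0.02079) = -87.635° → normalised to [0°, 360°): 272.365°.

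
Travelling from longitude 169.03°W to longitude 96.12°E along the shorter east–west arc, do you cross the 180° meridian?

Naïve |96.12 − -169.03| = 265.15° > 180°, so the shorter arc goes the other way round — across 180°.
Signed shortest Δλ = ((96.12 − -169.03 + 180) mod 360) − 180 = -94.85°.
Going west by 94.85° from -169.03° passes through 180° before reaching +96.12°.

Yes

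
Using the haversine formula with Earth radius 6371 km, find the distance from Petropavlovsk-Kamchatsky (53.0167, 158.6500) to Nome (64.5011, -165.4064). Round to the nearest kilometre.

2386 km

Δλ = -165.4064 − 158.6500 = -324.0564°; wrapped into (−180°, 180°]: 35.9436°.
Δφ = 64.5011 − 53.0167 = 11.4844°.
a = sin²(Δφ/2) + cos φ₁ · cos φ₂ · sin²(Δλ/2) = 0.034666.
c = 2·atan2(√a, √(1−a)) = 0.37456 rad → d = 6371·c ≈ 2386.33 km.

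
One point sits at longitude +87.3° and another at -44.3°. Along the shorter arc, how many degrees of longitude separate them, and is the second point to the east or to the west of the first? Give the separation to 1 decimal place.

131.6° west

Raw difference: -44.3 − 87.3 = -131.6°.
Normalise into (−180°, 180°]: -131.6° stays -131.6°.
Negative ⇒ the second point lies to the west; separation 131.6°.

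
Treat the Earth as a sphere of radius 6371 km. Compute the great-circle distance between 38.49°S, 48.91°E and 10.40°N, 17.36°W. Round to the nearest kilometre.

8741 km

Δλ = -17.36 − 48.91 = -66.27°.
Δφ = 10.40 − -38.49 = 48.89°.
a = sin²(Δφ/2) + cos φ₁ · cos φ₂ · sin²(Δλ/2) = 0.401270.
c = 2·atan2(√a, √(1−a)) = 1.37203 rad → d = 6371·c ≈ 8741.20 km.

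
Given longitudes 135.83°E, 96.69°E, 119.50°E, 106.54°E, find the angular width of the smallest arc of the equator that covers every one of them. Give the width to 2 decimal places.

Sort the longitudes: +96.69°, +106.54°, +119.50°, +135.83°.
Eastward gaps between consecutive values (wrapping around): 9.85°, 12.96°, 16.33°, 320.86°.
Largest gap = 320.86° ⇒ minimal covering band is its complement: 360° − 320.86° = 39.14°.
Band runs from +96.69° eastward to +135.83°.

39.14°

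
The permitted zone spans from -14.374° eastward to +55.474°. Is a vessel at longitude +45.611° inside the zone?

Yes

Band width going east from -14.374° to +55.474°: ((55.474 − -14.374) mod 360) = 69.848°.
Offset of +45.611° east of the west edge: ((45.611 − -14.374) mod 360) = 59.985°.
59.985° ≤ 69.848° ⇒ inside.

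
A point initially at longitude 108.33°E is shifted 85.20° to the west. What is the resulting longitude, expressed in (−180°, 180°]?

23.13°E

Start at +108.33°; shift −85.20° → +23.13°.
+23.13° already lies in (−180°, 180°].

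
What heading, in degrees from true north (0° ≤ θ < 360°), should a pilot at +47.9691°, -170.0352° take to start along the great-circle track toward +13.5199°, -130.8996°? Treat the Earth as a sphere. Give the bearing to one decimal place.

Δλ = -130.8996 − -170.0352 = 39.1356°.
θ = atan2( sin Δλ · cos φ₂ , cos φ₁ · sin φ₂ − sin φ₁ · cos φ₂ · cos Δλ )
  = atan2(0.61367, -0.40365) = 123.336° → normalised to [0°, 360°): 123.336°.

123.3°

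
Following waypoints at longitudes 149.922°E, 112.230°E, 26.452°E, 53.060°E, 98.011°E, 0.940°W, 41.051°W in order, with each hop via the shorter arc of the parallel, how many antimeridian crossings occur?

0

Leg 1: +149.922° → +112.230°, shortest Δλ = -37.692° (west) — does not cross 180°.
Leg 2: +112.230° → +26.452°, shortest Δλ = -85.778° (west) — does not cross 180°.
Leg 3: +26.452° → +53.060°, shortest Δλ = 26.608° (east) — does not cross 180°.
Leg 4: +53.060° → +98.011°, shortest Δλ = 44.951° (east) — does not cross 180°.
Leg 5: +98.011° → -0.940°, shortest Δλ = -98.951° (west) — does not cross 180°.
Leg 6: -0.940° → -41.051°, shortest Δλ = -40.111° (west) — does not cross 180°.
Total crossings: 0.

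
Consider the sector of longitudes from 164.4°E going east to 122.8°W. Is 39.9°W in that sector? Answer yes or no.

No

Band width going east from +164.4° to -122.8°: ((-122.8 − 164.4) mod 360) = 72.8°.
Offset of -39.9° east of the west edge: ((-39.9 − 164.4) mod 360) = 155.7°.
155.7° > 72.8° ⇒ outside.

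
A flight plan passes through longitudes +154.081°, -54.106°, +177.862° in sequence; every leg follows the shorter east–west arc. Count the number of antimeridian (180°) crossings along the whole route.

2

Leg 1: +154.081° → -54.106°, shortest Δλ = 151.813° (east) — crosses 180°.
Leg 2: -54.106° → +177.862°, shortest Δλ = -128.032° (west) — crosses 180°.
Total crossings: 2.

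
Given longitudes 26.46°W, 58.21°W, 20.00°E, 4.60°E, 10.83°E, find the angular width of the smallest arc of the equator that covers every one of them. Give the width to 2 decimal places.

78.21°

Sort the longitudes: -58.21°, -26.46°, +4.60°, +10.83°, +20.00°.
Eastward gaps between consecutive values (wrapping around): 31.75°, 31.06°, 6.23°, 9.17°, 281.79°.
Largest gap = 281.79° ⇒ minimal covering band is its complement: 360° − 281.79° = 78.21°.
Band runs from -58.21° eastward to +20.00°.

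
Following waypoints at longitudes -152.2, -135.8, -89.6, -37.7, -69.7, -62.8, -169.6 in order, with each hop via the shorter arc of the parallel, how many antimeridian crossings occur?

0

Leg 1: -152.2° → -135.8°, shortest Δλ = 16.4° (east) — does not cross 180°.
Leg 2: -135.8° → -89.6°, shortest Δλ = 46.2° (east) — does not cross 180°.
Leg 3: -89.6° → -37.7°, shortest Δλ = 51.9° (east) — does not cross 180°.
Leg 4: -37.7° → -69.7°, shortest Δλ = -32.0° (west) — does not cross 180°.
Leg 5: -69.7° → -62.8°, shortest Δλ = 6.9° (east) — does not cross 180°.
Leg 6: -62.8° → -169.6°, shortest Δλ = -106.8° (west) — does not cross 180°.
Total crossings: 0.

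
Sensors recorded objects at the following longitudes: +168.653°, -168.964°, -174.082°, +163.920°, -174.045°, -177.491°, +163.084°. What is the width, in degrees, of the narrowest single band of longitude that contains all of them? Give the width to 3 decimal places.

27.952°

Sort the longitudes: -177.491°, -174.082°, -174.045°, -168.964°, +163.084°, +163.920°, +168.653°.
Eastward gaps between consecutive values (wrapping around): 3.409°, 0.037°, 5.081°, 332.048°, 0.836°, 4.733°, 13.856°.
Largest gap = 332.048° ⇒ minimal covering band is its complement: 360° − 332.048° = 27.952°.
Band runs from +163.084° eastward to -168.964°, crossing the antimeridian.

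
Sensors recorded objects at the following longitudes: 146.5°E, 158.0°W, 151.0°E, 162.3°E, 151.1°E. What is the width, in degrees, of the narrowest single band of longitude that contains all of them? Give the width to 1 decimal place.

Sort the longitudes: -158.0°, +146.5°, +151.0°, +151.1°, +162.3°.
Eastward gaps between consecutive values (wrapping around): 304.5°, 4.5°, 0.1°, 11.2°, 39.7°.
Largest gap = 304.5° ⇒ minimal covering band is its complement: 360° − 304.5° = 55.5°.
Band runs from +146.5° eastward to -158.0°, crossing the antimeridian.

55.5°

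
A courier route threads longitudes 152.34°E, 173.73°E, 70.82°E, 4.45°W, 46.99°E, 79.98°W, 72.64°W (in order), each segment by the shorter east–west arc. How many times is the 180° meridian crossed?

Leg 1: +152.34° → +173.73°, shortest Δλ = 21.39° (east) — does not cross 180°.
Leg 2: +173.73° → +70.82°, shortest Δλ = -102.91° (west) — does not cross 180°.
Leg 3: +70.82° → -4.45°, shortest Δλ = -75.27° (west) — does not cross 180°.
Leg 4: -4.45° → +46.99°, shortest Δλ = 51.44° (east) — does not cross 180°.
Leg 5: +46.99° → -79.98°, shortest Δλ = -126.97° (west) — does not cross 180°.
Leg 6: -79.98° → -72.64°, shortest Δλ = 7.34° (east) — does not cross 180°.
Total crossings: 0.

0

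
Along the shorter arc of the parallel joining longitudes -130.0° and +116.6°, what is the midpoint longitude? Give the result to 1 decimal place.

+173.3°

Signed shortest Δλ from -130.0° to +116.6° is -113.4°.
Midpoint longitude = -130.0° + (-113.4°)/2 = -130.0° − 56.7° = -186.7°.
Normalise into (−180°, 180°]: +173.3°.
(The naïve average (-130.0 + +116.6)/2 = -6.7° is on the wrong side of the globe.)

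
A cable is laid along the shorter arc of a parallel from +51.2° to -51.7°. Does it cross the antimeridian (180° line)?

No

Signed shortest Δλ = ((-51.7 − 51.2 + 180) mod 360) − 180 = -102.9°.
Going west by 102.9° from +51.2° reaches -51.7° without touching 180°.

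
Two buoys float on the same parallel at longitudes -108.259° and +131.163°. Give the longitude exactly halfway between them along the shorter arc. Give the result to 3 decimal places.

-168.548°

Signed shortest Δλ from -108.259° to +131.163° is -120.578°.
Midpoint longitude = -108.259° + (-120.578°)/2 = -108.259° − 60.289° = -168.548°.
(The naïve average (-108.259 + +131.163)/2 = 11.452° is on the wrong side of the globe.)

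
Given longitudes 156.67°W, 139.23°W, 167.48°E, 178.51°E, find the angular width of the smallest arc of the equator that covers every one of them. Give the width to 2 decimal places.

Sort the longitudes: -156.67°, -139.23°, +167.48°, +178.51°.
Eastward gaps between consecutive values (wrapping around): 17.44°, 306.71°, 11.03°, 24.82°.
Largest gap = 306.71° ⇒ minimal covering band is its complement: 360° − 306.71° = 53.29°.
Band runs from +167.48° eastward to -139.23°, crossing the antimeridian.

53.29°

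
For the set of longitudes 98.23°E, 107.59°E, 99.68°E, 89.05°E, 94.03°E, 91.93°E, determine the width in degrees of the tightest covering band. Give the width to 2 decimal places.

Sort the longitudes: +89.05°, +91.93°, +94.03°, +98.23°, +99.68°, +107.59°.
Eastward gaps between consecutive values (wrapping around): 2.88°, 2.10°, 4.20°, 1.45°, 7.91°, 341.46°.
Largest gap = 341.46° ⇒ minimal covering band is its complement: 360° − 341.46° = 18.54°.
Band runs from +89.05° eastward to +107.59°.

18.54°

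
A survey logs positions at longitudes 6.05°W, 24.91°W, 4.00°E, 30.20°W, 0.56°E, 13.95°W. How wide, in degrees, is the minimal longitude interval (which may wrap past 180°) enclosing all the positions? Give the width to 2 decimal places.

Sort the longitudes: -30.20°, -24.91°, -13.95°, -6.05°, +0.56°, +4.00°.
Eastward gaps between consecutive values (wrapping around): 5.29°, 10.96°, 7.90°, 6.61°, 3.44°, 325.80°.
Largest gap = 325.80° ⇒ minimal covering band is its complement: 360° − 325.80° = 34.20°.
Band runs from -30.20° eastward to +4.00°.

34.20°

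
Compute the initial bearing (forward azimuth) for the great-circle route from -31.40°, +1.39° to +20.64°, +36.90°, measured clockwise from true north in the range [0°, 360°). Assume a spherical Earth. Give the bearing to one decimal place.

Δλ = 36.90 − 1.39 = 35.51°.
θ = atan2( sin Δλ · cos φ₂ , cos φ₁ · sin φ₂ − sin φ₁ · cos φ₂ · cos Δλ )
  = atan2(0.54356, 0.69776) = 37.919° → normalised to [0°, 360°): 37.919°.

37.9°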